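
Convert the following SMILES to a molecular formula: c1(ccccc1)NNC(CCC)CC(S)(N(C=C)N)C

C15H26N4S

Heavy atoms from the SMILES: 15 C, 4 N, 1 S.
Implicit hydrogens by atom environment:
  5 × C (aromatic): 1 H each → 5
  4 × C: 2 H each → 8
  2 × C: 3 H each → 6
  2 × C: 1 H each → 2
  2 × N: 1 H each → 2
  1 × C: no H
  1 × C (aromatic): no H
  1 × N: 2 H
  1 × N: no H
  1 × S: 1 H
  Total hydrogens = 26.
Molecular formula: C15H26N4S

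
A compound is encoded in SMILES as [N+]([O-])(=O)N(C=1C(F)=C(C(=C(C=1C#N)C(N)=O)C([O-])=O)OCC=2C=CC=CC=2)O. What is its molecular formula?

Heavy atoms from the SMILES: 16 C, 1 F, 4 N, 7 O.
Implicit hydrogens by atom environment:
  7 × C (aromatic): no H
  5 × C (aromatic): 1 H each → 5
  4 × O: no H
  3 × C: no H
  2 × N: no H
  2 × O (charge -1): no H
  1 × C: 2 H
  1 × F: no H
  1 × N: 2 H
  1 × N (charge +1): no H
  1 × O: 1 H
  Total hydrogens = 10.
Net charge -1.
Molecular formula: C16H10FN4O7-

C16H10FN4O7-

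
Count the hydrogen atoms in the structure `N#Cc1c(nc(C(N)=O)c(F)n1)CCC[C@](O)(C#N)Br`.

9

Hydrogens are implicit in SMILES; fill each atom to its normal valence:
  4 × C (aromatic): no H
  4 × C: no H
  3 × C: 2 H each → 6
  2 × N (aromatic): no H
  2 × N: no H
  1 × Br: no H
  1 × F: no H
  1 × N: 2 H
  1 × O: 1 H
  1 × O: no H
  Total hydrogens = 9.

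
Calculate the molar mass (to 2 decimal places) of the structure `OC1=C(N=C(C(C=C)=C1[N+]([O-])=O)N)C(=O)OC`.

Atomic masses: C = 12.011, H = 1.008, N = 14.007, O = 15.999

Molecular formula: C9H9N3O5.
M = 9×12.011 + 9×1.008 + 3×14.007 + 5×15.999 = 239.19 g/mol.

239.19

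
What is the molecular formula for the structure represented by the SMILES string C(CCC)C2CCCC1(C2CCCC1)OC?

C15H28O

Heavy atoms from the SMILES: 15 C, 1 O.
Implicit hydrogens by atom environment:
  10 × C: 2 H each → 20
  2 × C: 3 H each → 6
  2 × C: 1 H each → 2
  1 × C: no H
  1 × O: no H
  Total hydrogens = 28.
Molecular formula: C15H28O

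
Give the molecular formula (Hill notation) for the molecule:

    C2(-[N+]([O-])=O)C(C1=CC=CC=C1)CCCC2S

C12H15NO2S

Heavy atoms from the SMILES: 12 C, 1 N, 2 O, 1 S.
Implicit hydrogens by atom environment:
  5 × C (aromatic): 1 H each → 5
  3 × C: 2 H each → 6
  3 × C: 1 H each → 3
  1 × C (aromatic): no H
  1 × N (charge +1): no H
  1 × O: no H
  1 × O (charge -1): no H
  1 × S: 1 H
  Total hydrogens = 15.
Molecular formula: C12H15NO2S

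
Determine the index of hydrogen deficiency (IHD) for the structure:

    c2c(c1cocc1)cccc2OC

Molecular formula from the SMILES: C11H10O2.
DoU = (2C + 2 + N − H − X)/2 = (2·11 + 2 + 0 − 10 − 0)/2 = 14/2 = 7.
(Structurally: 2 ring(s) + 5 π bond(s) = 7.)

7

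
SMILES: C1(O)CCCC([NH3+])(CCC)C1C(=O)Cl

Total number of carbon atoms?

10

The symbol for carbon appears 10 times in the SMILES. (Cl is a single chlorine, not C + l.)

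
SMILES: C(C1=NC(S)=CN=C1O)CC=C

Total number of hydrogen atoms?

10

Hydrogens are implicit in SMILES; fill each atom to its normal valence:
  3 × C: 2 H each → 6
  3 × C (aromatic): no H
  2 × N (aromatic): no H
  1 × C (aromatic): 1 H
  1 × C: 1 H
  1 × O: 1 H
  1 × S: 1 H
  Total hydrogens = 10.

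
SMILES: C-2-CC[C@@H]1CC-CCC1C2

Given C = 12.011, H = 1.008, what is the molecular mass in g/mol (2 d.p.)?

138.25

Molecular formula: C10H18.
M = 10×12.011 + 18×1.008 = 138.25 g/mol.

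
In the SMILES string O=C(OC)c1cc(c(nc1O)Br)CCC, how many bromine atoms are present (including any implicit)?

1

The symbol for bromine appears 1 time in the SMILES.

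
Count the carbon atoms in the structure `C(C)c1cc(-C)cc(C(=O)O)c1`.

10

The symbol for carbon appears 10 times in the SMILES. Lowercase c denotes aromatic carbon and counts toward C.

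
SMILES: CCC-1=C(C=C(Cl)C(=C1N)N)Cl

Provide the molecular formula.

Heavy atoms from the SMILES: 8 C, 2 Cl, 2 N.
Implicit hydrogens by atom environment:
  5 × C (aromatic): no H
  2 × Cl: no H
  2 × N: 2 H each → 4
  1 × C: 3 H
  1 × C: 2 H
  1 × C (aromatic): 1 H
  Total hydrogens = 10.
Molecular formula: C8H10Cl2N2

C8H10Cl2N2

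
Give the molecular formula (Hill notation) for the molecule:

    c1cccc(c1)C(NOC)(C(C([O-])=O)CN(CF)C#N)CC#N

C15H16FN4O3-

Heavy atoms from the SMILES: 15 C, 1 F, 4 N, 3 O.
Implicit hydrogens by atom environment:
  5 × C (aromatic): 1 H each → 5
  4 × C: no H
  3 × C: 2 H each → 6
  3 × N: no H
  2 × O: no H
  1 × C: 3 H
  1 × C: 1 H
  1 × C (aromatic): no H
  1 × F: no H
  1 × N: 1 H
  1 × O (charge -1): no H
  Total hydrogens = 16.
Net charge -1.
Molecular formula: C15H16FN4O3-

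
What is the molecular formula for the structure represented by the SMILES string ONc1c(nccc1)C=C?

C7H8N2O

Heavy atoms from the SMILES: 7 C, 2 N, 1 O.
Implicit hydrogens by atom environment:
  3 × C (aromatic): 1 H each → 3
  2 × C (aromatic): no H
  1 × C: 2 H
  1 × C: 1 H
  1 × N: 1 H
  1 × N (aromatic): no H
  1 × O: 1 H
  Total hydrogens = 8.
Molecular formula: C7H8N2O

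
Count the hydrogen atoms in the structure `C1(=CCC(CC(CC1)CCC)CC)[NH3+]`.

26

Hydrogens are implicit in SMILES; fill each atom to its normal valence:
  7 × C: 2 H each → 14
  3 × C: 1 H each → 3
  2 × C: 3 H each → 6
  1 × C: no H
  1 × N (charge +1): 3 H
  Total hydrogens = 26.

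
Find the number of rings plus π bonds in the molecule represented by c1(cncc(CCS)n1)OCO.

Molecular formula from the SMILES: C7H10N2O2S.
DoU = (2C + 2 + N − H − X)/2 = (2·7 + 2 + 2 − 10 − 0)/2 = 8/2 = 4.
(Structurally: 1 ring(s) + 3 π bond(s) = 4.)

4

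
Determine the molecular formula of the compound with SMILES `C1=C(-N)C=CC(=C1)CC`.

Heavy atoms from the SMILES: 8 C, 1 N.
Implicit hydrogens by atom environment:
  4 × C (aromatic): 1 H each → 4
  2 × C (aromatic): no H
  1 × C: 3 H
  1 × C: 2 H
  1 × N: 2 H
  Total hydrogens = 11.
Molecular formula: C8H11N

C8H11N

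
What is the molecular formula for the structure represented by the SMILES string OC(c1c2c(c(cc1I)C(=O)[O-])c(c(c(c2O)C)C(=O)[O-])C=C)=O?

Heavy atoms from the SMILES: 16 C, 1 I, 7 O.
Implicit hydrogens by atom environment:
  9 × C (aromatic): no H
  3 × C: no H
  3 × O: no H
  2 × O: 1 H each → 2
  2 × O (charge -1): no H
  1 × C: 3 H
  1 × C: 2 H
  1 × C (aromatic): 1 H
  1 × C: 1 H
  1 × I: no H
  Total hydrogens = 9.
Net charge -2.
Molecular formula: [C16H9IO7]2-

[C16H9IO7]2-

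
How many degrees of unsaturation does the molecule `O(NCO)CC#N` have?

Molecular formula from the SMILES: C3H6N2O2.
DoU = (2C + 2 + N − H − X)/2 = (2·3 + 2 + 2 − 6 − 0)/2 = 4/2 = 2.
(Structurally: 0 ring(s) + 2 π bond(s) = 2.)

2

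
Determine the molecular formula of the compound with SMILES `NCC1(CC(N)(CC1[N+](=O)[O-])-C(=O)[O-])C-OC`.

C9H16N3O5-

Heavy atoms from the SMILES: 9 C, 3 N, 5 O.
Implicit hydrogens by atom environment:
  4 × C: 2 H each → 8
  3 × C: no H
  3 × O: no H
  2 × N: 2 H each → 4
  2 × O (charge -1): no H
  1 × C: 3 H
  1 × C: 1 H
  1 × N (charge +1): no H
  Total hydrogens = 16.
Net charge -1.
Molecular formula: C9H16N3O5-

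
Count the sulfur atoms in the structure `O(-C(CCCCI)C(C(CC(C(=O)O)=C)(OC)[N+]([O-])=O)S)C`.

1

The symbol for sulfur appears 1 time in the SMILES.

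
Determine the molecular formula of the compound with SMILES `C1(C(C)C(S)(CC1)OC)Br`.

Heavy atoms from the SMILES: 1 Br, 7 C, 1 O, 1 S.
Implicit hydrogens by atom environment:
  2 × C: 3 H each → 6
  2 × C: 2 H each → 4
  2 × C: 1 H each → 2
  1 × Br: no H
  1 × C: no H
  1 × O: no H
  1 × S: 1 H
  Total hydrogens = 13.
Molecular formula: C7H13BrOS

C7H13BrOS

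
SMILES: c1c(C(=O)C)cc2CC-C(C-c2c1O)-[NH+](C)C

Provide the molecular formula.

C14H20NO2+

Heavy atoms from the SMILES: 14 C, 1 N, 2 O.
Implicit hydrogens by atom environment:
  4 × C (aromatic): no H
  3 × C: 3 H each → 9
  3 × C: 2 H each → 6
  2 × C (aromatic): 1 H each → 2
  1 × C: 1 H
  1 × C: no H
  1 × N (charge +1): 1 H
  1 × O: 1 H
  1 × O: no H
  Total hydrogens = 20.
Net charge +1.
Molecular formula: C14H20NO2+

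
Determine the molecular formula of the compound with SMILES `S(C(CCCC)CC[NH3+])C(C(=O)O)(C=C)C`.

C12H24NO2S+

Heavy atoms from the SMILES: 12 C, 1 N, 2 O, 1 S.
Implicit hydrogens by atom environment:
  6 × C: 2 H each → 12
  2 × C: 3 H each → 6
  2 × C: 1 H each → 2
  2 × C: no H
  1 × N (charge +1): 3 H
  1 × O: 1 H
  1 × O: no H
  1 × S: no H
  Total hydrogens = 24.
Net charge +1.
Molecular formula: C12H24NO2S+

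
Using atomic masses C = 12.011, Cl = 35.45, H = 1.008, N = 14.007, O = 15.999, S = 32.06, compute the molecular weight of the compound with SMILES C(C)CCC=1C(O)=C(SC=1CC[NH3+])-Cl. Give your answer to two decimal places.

234.76

Molecular formula: C10H17ClNOS+.
M = 10×12.011 + 1×35.45 + 17×1.008 + 1×14.007 + 1×15.999 + 1×32.06 = 234.76 g/mol.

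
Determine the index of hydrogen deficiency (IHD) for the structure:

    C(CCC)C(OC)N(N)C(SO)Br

Molecular formula from the SMILES: C7H17BrN2O2S.
DoU = (2C + 2 + N − H − X)/2 = (2·7 + 2 + 2 − 17 − 1)/2 = 0/2 = 0.
(Structurally: 0 ring(s) + 0 π bond(s) = 0.)

0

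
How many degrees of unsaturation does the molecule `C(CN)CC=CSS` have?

1

Molecular formula from the SMILES: C5H11NS2.
DoU = (2C + 2 + N − H − X)/2 = (2·5 + 2 + 1 − 11 − 0)/2 = 2/2 = 1.
(Structurally: 0 ring(s) + 1 π bond(s) = 1.)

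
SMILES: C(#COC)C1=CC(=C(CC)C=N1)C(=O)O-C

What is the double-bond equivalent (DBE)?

7

Molecular formula from the SMILES: C12H13NO3.
DoU = (2C + 2 + N − H − X)/2 = (2·12 + 2 + 1 − 13 − 0)/2 = 14/2 = 7.
(Structurally: 1 ring(s) + 6 π bond(s) = 7.)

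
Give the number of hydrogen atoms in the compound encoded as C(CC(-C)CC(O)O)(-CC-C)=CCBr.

Hydrogens are implicit in SMILES; fill each atom to its normal valence:
  5 × C: 2 H each → 10
  3 × C: 1 H each → 3
  2 × C: 3 H each → 6
  2 × O: 1 H each → 2
  1 × Br: no H
  1 × C: no H
  Total hydrogens = 21.

21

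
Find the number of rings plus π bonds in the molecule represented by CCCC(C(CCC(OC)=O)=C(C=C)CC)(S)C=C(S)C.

4

Molecular formula from the SMILES: C17H28O2S2.
DoU = (2C + 2 + N − H − X)/2 = (2·17 + 2 + 0 − 28 − 0)/2 = 8/2 = 4.
(Structurally: 0 ring(s) + 4 π bond(s) = 4.)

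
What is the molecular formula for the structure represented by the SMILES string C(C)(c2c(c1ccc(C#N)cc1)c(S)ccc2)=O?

Heavy atoms from the SMILES: 15 C, 1 N, 1 O, 1 S.
Implicit hydrogens by atom environment:
  7 × C (aromatic): 1 H each → 7
  5 × C (aromatic): no H
  2 × C: no H
  1 × C: 3 H
  1 × N: no H
  1 × O: no H
  1 × S: 1 H
  Total hydrogens = 11.
Molecular formula: C15H11NOS

C15H11NOS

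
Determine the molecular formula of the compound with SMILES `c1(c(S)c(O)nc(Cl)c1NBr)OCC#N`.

Heavy atoms from the SMILES: 1 Br, 7 C, 1 Cl, 3 N, 2 O, 1 S.
Implicit hydrogens by atom environment:
  5 × C (aromatic): no H
  1 × Br: no H
  1 × C: 2 H
  1 × C: no H
  1 × Cl: no H
  1 × N: 1 H
  1 × N (aromatic): no H
  1 × N: no H
  1 × O: 1 H
  1 × O: no H
  1 × S: 1 H
  Total hydrogens = 5.
Molecular formula: C7H5BrClN3O2S

C7H5BrClN3O2S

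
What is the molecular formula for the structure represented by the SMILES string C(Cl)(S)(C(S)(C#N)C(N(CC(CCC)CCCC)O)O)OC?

C14H27ClN2O3S2

Heavy atoms from the SMILES: 14 C, 1 Cl, 2 N, 3 O, 2 S.
Implicit hydrogens by atom environment:
  6 × C: 2 H each → 12
  3 × C: 3 H each → 9
  3 × C: no H
  2 × C: 1 H each → 2
  2 × N: no H
  2 × O: 1 H each → 2
  2 × S: 1 H each → 2
  1 × Cl: no H
  1 × O: no H
  Total hydrogens = 27.
Molecular formula: C14H27ClN2O3S2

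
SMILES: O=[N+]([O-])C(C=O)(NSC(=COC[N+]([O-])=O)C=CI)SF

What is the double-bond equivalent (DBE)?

5

Molecular formula from the SMILES: C7H7FIN3O6S2.
DoU = (2C + 2 + N − H − X)/2 = (2·7 + 2 + 3 − 7 − 2)/2 = 10/2 = 5.
(Structurally: 0 ring(s) + 5 π bond(s) = 5.)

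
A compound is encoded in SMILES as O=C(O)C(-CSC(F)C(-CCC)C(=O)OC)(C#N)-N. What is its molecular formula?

Heavy atoms from the SMILES: 11 C, 1 F, 2 N, 4 O, 1 S.
Implicit hydrogens by atom environment:
  4 × C: no H
  3 × C: 2 H each → 6
  3 × O: no H
  2 × C: 3 H each → 6
  2 × C: 1 H each → 2
  1 × F: no H
  1 × N: 2 H
  1 × N: no H
  1 × O: 1 H
  1 × S: no H
  Total hydrogens = 17.
Molecular formula: C11H17FN2O4S

C11H17FN2O4S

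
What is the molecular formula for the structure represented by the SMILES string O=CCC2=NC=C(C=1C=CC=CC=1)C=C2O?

Heavy atoms from the SMILES: 13 C, 1 N, 2 O.
Implicit hydrogens by atom environment:
  7 × C (aromatic): 1 H each → 7
  4 × C (aromatic): no H
  1 × C: 2 H
  1 × C: 1 H
  1 × N (aromatic): no H
  1 × O: 1 H
  1 × O: no H
  Total hydrogens = 11.
Molecular formula: C13H11NO2

C13H11NO2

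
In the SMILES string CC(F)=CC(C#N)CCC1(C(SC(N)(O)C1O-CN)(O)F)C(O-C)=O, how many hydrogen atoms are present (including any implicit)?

21

Hydrogens are implicit in SMILES; fill each atom to its normal valence:
  6 × C: no H
  3 × C: 2 H each → 6
  3 × C: 1 H each → 3
  3 × O: no H
  2 × C: 3 H each → 6
  2 × F: no H
  2 × N: 2 H each → 4
  2 × O: 1 H each → 2
  1 × N: no H
  1 × S: no H
  Total hydrogens = 21.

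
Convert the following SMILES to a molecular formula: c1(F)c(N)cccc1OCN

C7H9FN2O

Heavy atoms from the SMILES: 7 C, 1 F, 2 N, 1 O.
Implicit hydrogens by atom environment:
  3 × C (aromatic): 1 H each → 3
  3 × C (aromatic): no H
  2 × N: 2 H each → 4
  1 × C: 2 H
  1 × F: no H
  1 × O: no H
  Total hydrogens = 9.
Molecular formula: C7H9FN2O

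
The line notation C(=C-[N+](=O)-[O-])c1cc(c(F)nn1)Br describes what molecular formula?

C6H3BrFN3O2

Heavy atoms from the SMILES: 1 Br, 6 C, 1 F, 3 N, 2 O.
Implicit hydrogens by atom environment:
  3 × C (aromatic): no H
  2 × C: 1 H each → 2
  2 × N (aromatic): no H
  1 × Br: no H
  1 × C (aromatic): 1 H
  1 × F: no H
  1 × N (charge +1): no H
  1 × O: no H
  1 × O (charge -1): no H
  Total hydrogens = 3.
Molecular formula: C6H3BrFN3O2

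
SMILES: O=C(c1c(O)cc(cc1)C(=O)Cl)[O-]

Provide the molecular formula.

Heavy atoms from the SMILES: 8 C, 1 Cl, 4 O.
Implicit hydrogens by atom environment:
  3 × C (aromatic): 1 H each → 3
  3 × C (aromatic): no H
  2 × C: no H
  2 × O: no H
  1 × Cl: no H
  1 × O: 1 H
  1 × O (charge -1): no H
  Total hydrogens = 4.
Net charge -1.
Molecular formula: C8H4ClO4-

C8H4ClO4-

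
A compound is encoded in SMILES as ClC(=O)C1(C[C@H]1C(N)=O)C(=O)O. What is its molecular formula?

C6H6ClNO4

Heavy atoms from the SMILES: 6 C, 1 Cl, 1 N, 4 O.
Implicit hydrogens by atom environment:
  4 × C: no H
  3 × O: no H
  1 × C: 2 H
  1 × C: 1 H
  1 × Cl: no H
  1 × N: 2 H
  1 × O: 1 H
  Total hydrogens = 6.
Molecular formula: C6H6ClNO4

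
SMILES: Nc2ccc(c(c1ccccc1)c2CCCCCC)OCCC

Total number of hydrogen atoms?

29

Hydrogens are implicit in SMILES; fill each atom to its normal valence:
  7 × C: 2 H each → 14
  7 × C (aromatic): 1 H each → 7
  5 × C (aromatic): no H
  2 × C: 3 H each → 6
  1 × N: 2 H
  1 × O: no H
  Total hydrogens = 29.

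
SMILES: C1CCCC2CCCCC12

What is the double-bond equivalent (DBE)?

Molecular formula from the SMILES: C10H18.
DoU = (2C + 2 + N − H − X)/2 = (2·10 + 2 + 0 − 18 − 0)/2 = 4/2 = 2.
(Structurally: 2 ring(s) + 0 π bond(s) = 2.)

2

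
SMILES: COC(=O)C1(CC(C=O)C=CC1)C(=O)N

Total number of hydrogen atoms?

Hydrogens are implicit in SMILES; fill each atom to its normal valence:
  4 × C: 1 H each → 4
  4 × O: no H
  3 × C: no H
  2 × C: 2 H each → 4
  1 × C: 3 H
  1 × N: 2 H
  Total hydrogens = 13.

13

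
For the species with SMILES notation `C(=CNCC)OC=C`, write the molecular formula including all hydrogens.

Heavy atoms from the SMILES: 6 C, 1 N, 1 O.
Implicit hydrogens by atom environment:
  3 × C: 1 H each → 3
  2 × C: 2 H each → 4
  1 × C: 3 H
  1 × N: 1 H
  1 × O: no H
  Total hydrogens = 11.
Molecular formula: C6H11NO

C6H11NO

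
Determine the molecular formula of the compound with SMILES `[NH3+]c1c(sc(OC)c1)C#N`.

Heavy atoms from the SMILES: 6 C, 2 N, 1 O, 1 S.
Implicit hydrogens by atom environment:
  3 × C (aromatic): no H
  1 × C: 3 H
  1 × C (aromatic): 1 H
  1 × C: no H
  1 × N (charge +1): 3 H
  1 × N: no H
  1 × O: no H
  1 × S (aromatic): no H
  Total hydrogens = 7.
Net charge +1.
Molecular formula: C6H7N2OS+

C6H7N2OS+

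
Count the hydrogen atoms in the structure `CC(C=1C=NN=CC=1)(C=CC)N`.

13

Hydrogens are implicit in SMILES; fill each atom to its normal valence:
  3 × C (aromatic): 1 H each → 3
  2 × C: 3 H each → 6
  2 × C: 1 H each → 2
  2 × N (aromatic): no H
  1 × C (aromatic): no H
  1 × C: no H
  1 × N: 2 H
  Total hydrogens = 13.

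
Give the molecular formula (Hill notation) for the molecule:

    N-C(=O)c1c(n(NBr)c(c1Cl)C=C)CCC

Heavy atoms from the SMILES: 1 Br, 10 C, 1 Cl, 3 N, 1 O.
Implicit hydrogens by atom environment:
  4 × C (aromatic): no H
  3 × C: 2 H each → 6
  1 × Br: no H
  1 × C: 3 H
  1 × C: 1 H
  1 × C: no H
  1 × Cl: no H
  1 × N: 2 H
  1 × N: 1 H
  1 × N (aromatic): no H
  1 × O: no H
  Total hydrogens = 13.
Molecular formula: C10H13BrClN3O

C10H13BrClN3O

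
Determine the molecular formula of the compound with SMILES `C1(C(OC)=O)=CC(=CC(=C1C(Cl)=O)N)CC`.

C11H12ClNO3

Heavy atoms from the SMILES: 11 C, 1 Cl, 1 N, 3 O.
Implicit hydrogens by atom environment:
  4 × C (aromatic): no H
  3 × O: no H
  2 × C: 3 H each → 6
  2 × C (aromatic): 1 H each → 2
  2 × C: no H
  1 × C: 2 H
  1 × Cl: no H
  1 × N: 2 H
  Total hydrogens = 12.
Molecular formula: C11H12ClNO3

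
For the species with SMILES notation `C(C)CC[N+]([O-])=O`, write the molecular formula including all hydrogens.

C4H9NO2

Heavy atoms from the SMILES: 4 C, 1 N, 2 O.
Implicit hydrogens by atom environment:
  3 × C: 2 H each → 6
  1 × C: 3 H
  1 × N (charge +1): no H
  1 × O: no H
  1 × O (charge -1): no H
  Total hydrogens = 9.
Molecular formula: C4H9NO2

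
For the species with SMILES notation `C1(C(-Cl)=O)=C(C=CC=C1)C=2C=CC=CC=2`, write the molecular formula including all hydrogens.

C13H9ClO

Heavy atoms from the SMILES: 13 C, 1 Cl, 1 O.
Implicit hydrogens by atom environment:
  9 × C (aromatic): 1 H each → 9
  3 × C (aromatic): no H
  1 × C: no H
  1 × Cl: no H
  1 × O: no H
  Total hydrogens = 9.
Molecular formula: C13H9ClO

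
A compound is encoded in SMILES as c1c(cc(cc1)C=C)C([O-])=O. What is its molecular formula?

C9H7O2-

Heavy atoms from the SMILES: 9 C, 2 O.
Implicit hydrogens by atom environment:
  4 × C (aromatic): 1 H each → 4
  2 × C (aromatic): no H
  1 × C: 2 H
  1 × C: 1 H
  1 × C: no H
  1 × O: no H
  1 × O (charge -1): no H
  Total hydrogens = 7.
Net charge -1.
Molecular formula: C9H7O2-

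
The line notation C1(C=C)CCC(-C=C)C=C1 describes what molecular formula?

C10H14

Heavy atoms from the SMILES: 10 C.
Implicit hydrogens by atom environment:
  6 × C: 1 H each → 6
  4 × C: 2 H each → 8
  Total hydrogens = 14.
Molecular formula: C10H14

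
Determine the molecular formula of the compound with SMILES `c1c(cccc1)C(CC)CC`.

C11H16

Heavy atoms from the SMILES: 11 C.
Implicit hydrogens by atom environment:
  5 × C (aromatic): 1 H each → 5
  2 × C: 3 H each → 6
  2 × C: 2 H each → 4
  1 × C: 1 H
  1 × C (aromatic): no H
  Total hydrogens = 16.
Molecular formula: C11H16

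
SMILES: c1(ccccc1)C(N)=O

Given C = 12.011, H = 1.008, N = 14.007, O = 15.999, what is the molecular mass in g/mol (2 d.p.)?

Molecular formula: C7H7NO.
M = 7×12.011 + 7×1.008 + 1×14.007 + 1×15.999 = 121.14 g/mol.

121.14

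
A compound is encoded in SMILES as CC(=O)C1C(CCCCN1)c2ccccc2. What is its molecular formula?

Heavy atoms from the SMILES: 14 C, 1 N, 1 O.
Implicit hydrogens by atom environment:
  5 × C (aromatic): 1 H each → 5
  4 × C: 2 H each → 8
  2 × C: 1 H each → 2
  1 × C: 3 H
  1 × C: no H
  1 × C (aromatic): no H
  1 × N: 1 H
  1 × O: no H
  Total hydrogens = 19.
Molecular formula: C14H19NO

C14H19NO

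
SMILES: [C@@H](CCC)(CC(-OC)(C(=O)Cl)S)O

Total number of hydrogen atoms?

15

Hydrogens are implicit in SMILES; fill each atom to its normal valence:
  3 × C: 2 H each → 6
  2 × C: 3 H each → 6
  2 × C: no H
  2 × O: no H
  1 × C: 1 H
  1 × Cl: no H
  1 × O: 1 H
  1 × S: 1 H
  Total hydrogens = 15.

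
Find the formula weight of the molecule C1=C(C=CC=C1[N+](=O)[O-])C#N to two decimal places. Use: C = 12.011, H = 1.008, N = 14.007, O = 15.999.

Molecular formula: C7H4N2O2.
M = 7×12.011 + 4×1.008 + 2×14.007 + 2×15.999 = 148.12 g/mol.

148.12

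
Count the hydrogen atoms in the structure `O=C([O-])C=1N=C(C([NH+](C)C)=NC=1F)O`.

Hydrogens are implicit in SMILES; fill each atom to its normal valence:
  4 × C (aromatic): no H
  2 × C: 3 H each → 6
  2 × N (aromatic): no H
  1 × C: no H
  1 × F: no H
  1 × N (charge +1): 1 H
  1 × O: 1 H
  1 × O: no H
  1 × O (charge -1): no H
  Total hydrogens = 8.

8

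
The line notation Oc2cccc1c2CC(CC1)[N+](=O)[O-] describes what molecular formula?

C10H11NO3

Heavy atoms from the SMILES: 10 C, 1 N, 3 O.
Implicit hydrogens by atom environment:
  3 × C: 2 H each → 6
  3 × C (aromatic): 1 H each → 3
  3 × C (aromatic): no H
  1 × C: 1 H
  1 × N (charge +1): no H
  1 × O: 1 H
  1 × O: no H
  1 × O (charge -1): no H
  Total hydrogens = 11.
Molecular formula: C10H11NO3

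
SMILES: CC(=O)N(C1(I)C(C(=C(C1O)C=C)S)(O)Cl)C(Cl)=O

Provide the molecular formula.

C10H10Cl2INO4S

Heavy atoms from the SMILES: 10 C, 2 Cl, 1 I, 1 N, 4 O, 1 S.
Implicit hydrogens by atom environment:
  6 × C: no H
  2 × C: 1 H each → 2
  2 × Cl: no H
  2 × O: 1 H each → 2
  2 × O: no H
  1 × C: 3 H
  1 × C: 2 H
  1 × I: no H
  1 × N: no H
  1 × S: 1 H
  Total hydrogens = 10.
Molecular formula: C10H10Cl2INO4S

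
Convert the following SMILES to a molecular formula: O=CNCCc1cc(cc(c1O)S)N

C9H12N2O2S

Heavy atoms from the SMILES: 9 C, 2 N, 2 O, 1 S.
Implicit hydrogens by atom environment:
  4 × C (aromatic): no H
  2 × C: 2 H each → 4
  2 × C (aromatic): 1 H each → 2
  1 × C: 1 H
  1 × N: 2 H
  1 × N: 1 H
  1 × O: 1 H
  1 × O: no H
  1 × S: 1 H
  Total hydrogens = 12.
Molecular formula: C9H12N2O2S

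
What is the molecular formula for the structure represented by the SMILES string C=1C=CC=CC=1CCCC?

C10H14

Heavy atoms from the SMILES: 10 C.
Implicit hydrogens by atom environment:
  5 × C (aromatic): 1 H each → 5
  3 × C: 2 H each → 6
  1 × C: 3 H
  1 × C (aromatic): no H
  Total hydrogens = 14.
Molecular formula: C10H14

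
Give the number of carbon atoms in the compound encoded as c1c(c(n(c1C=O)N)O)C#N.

6

The symbol for carbon appears 6 times in the SMILES. Lowercase c denotes aromatic carbon and counts toward C.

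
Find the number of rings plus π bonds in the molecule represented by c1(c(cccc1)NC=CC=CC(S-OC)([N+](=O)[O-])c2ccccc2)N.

Molecular formula from the SMILES: C18H19N3O3S.
DoU = (2C + 2 + N − H − X)/2 = (2·18 + 2 + 3 − 19 − 0)/2 = 22/2 = 11.
(Structurally: 2 ring(s) + 9 π bond(s) = 11.)

11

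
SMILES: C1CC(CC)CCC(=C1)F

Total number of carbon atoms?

9

The symbol for carbon appears 9 times in the SMILES.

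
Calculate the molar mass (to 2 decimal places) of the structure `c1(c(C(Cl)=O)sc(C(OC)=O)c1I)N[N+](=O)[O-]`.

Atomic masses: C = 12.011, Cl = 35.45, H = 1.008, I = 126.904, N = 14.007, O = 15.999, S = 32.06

390.53

Molecular formula: C7H4ClIN2O5S.
M = 7×12.011 + 1×35.45 + 4×1.008 + 1×126.904 + 2×14.007 + 5×15.999 + 1×32.06 = 390.53 g/mol.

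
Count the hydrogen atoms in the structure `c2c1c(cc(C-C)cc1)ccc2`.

Hydrogens are implicit in SMILES; fill each atom to its normal valence:
  7 × C (aromatic): 1 H each → 7
  3 × C (aromatic): no H
  1 × C: 3 H
  1 × C: 2 H
  Total hydrogens = 12.

12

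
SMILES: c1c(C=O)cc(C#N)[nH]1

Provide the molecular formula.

Heavy atoms from the SMILES: 6 C, 2 N, 1 O.
Implicit hydrogens by atom environment:
  2 × C (aromatic): 1 H each → 2
  2 × C (aromatic): no H
  1 × C: 1 H
  1 × C: no H
  1 × N (aromatic): 1 H
  1 × N: no H
  1 × O: no H
  Total hydrogens = 4.
Molecular formula: C6H4N2O

C6H4N2O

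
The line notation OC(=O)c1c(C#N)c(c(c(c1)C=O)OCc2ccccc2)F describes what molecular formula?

Heavy atoms from the SMILES: 16 C, 1 F, 1 N, 4 O.
Implicit hydrogens by atom environment:
  6 × C (aromatic): 1 H each → 6
  6 × C (aromatic): no H
  3 × O: no H
  2 × C: no H
  1 × C: 2 H
  1 × C: 1 H
  1 × F: no H
  1 × N: no H
  1 × O: 1 H
  Total hydrogens = 10.
Molecular formula: C16H10FNO4

C16H10FNO4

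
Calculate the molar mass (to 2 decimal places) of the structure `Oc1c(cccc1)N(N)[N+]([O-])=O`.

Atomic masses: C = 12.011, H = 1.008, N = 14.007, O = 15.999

Molecular formula: C6H7N3O3.
M = 6×12.011 + 7×1.008 + 3×14.007 + 3×15.999 = 169.14 g/mol.

169.14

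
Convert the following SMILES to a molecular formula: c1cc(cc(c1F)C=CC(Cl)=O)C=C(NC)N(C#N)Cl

Heavy atoms from the SMILES: 13 C, 2 Cl, 1 F, 3 N, 1 O.
Implicit hydrogens by atom environment:
  3 × C (aromatic): 1 H each → 3
  3 × C: 1 H each → 3
  3 × C (aromatic): no H
  3 × C: no H
  2 × Cl: no H
  2 × N: no H
  1 × C: 3 H
  1 × F: no H
  1 × N: 1 H
  1 × O: no H
  Total hydrogens = 10.
Molecular formula: C13H10Cl2FN3O

C13H10Cl2FN3O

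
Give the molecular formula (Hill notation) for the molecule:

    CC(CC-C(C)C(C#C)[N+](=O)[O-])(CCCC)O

Heavy atoms from the SMILES: 13 C, 1 N, 3 O.
Implicit hydrogens by atom environment:
  5 × C: 2 H each → 10
  3 × C: 3 H each → 9
  3 × C: 1 H each → 3
  2 × C: no H
  1 × N (charge +1): no H
  1 × O: 1 H
  1 × O: no H
  1 × O (charge -1): no H
  Total hydrogens = 23.
Molecular formula: C13H23NO3

C13H23NO3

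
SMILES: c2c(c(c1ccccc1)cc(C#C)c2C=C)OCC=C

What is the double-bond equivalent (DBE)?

Molecular formula from the SMILES: C19H16O.
DoU = (2C + 2 + N − H − X)/2 = (2·19 + 2 + 0 − 16 − 0)/2 = 24/2 = 12.
(Structurally: 2 ring(s) + 10 π bond(s) = 12.)

12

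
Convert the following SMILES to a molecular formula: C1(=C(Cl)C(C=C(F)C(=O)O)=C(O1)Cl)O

C7H3Cl2FO4

Heavy atoms from the SMILES: 7 C, 2 Cl, 1 F, 4 O.
Implicit hydrogens by atom environment:
  4 × C (aromatic): no H
  2 × C: no H
  2 × Cl: no H
  2 × O: 1 H each → 2
  1 × C: 1 H
  1 × F: no H
  1 × O (aromatic): no H
  1 × O: no H
  Total hydrogens = 3.
Molecular formula: C7H3Cl2FO4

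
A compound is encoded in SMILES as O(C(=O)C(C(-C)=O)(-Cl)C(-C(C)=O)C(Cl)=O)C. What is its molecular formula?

Heavy atoms from the SMILES: 9 C, 2 Cl, 5 O.
Implicit hydrogens by atom environment:
  5 × C: no H
  5 × O: no H
  3 × C: 3 H each → 9
  2 × Cl: no H
  1 × C: 1 H
  Total hydrogens = 10.
Molecular formula: C9H10Cl2O5

C9H10Cl2O5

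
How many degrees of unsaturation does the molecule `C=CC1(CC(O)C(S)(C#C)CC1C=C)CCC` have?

Molecular formula from the SMILES: C15H22OS.
DoU = (2C + 2 + N − H − X)/2 = (2·15 + 2 + 0 − 22 − 0)/2 = 10/2 = 5.
(Structurally: 1 ring(s) + 4 π bond(s) = 5.)

5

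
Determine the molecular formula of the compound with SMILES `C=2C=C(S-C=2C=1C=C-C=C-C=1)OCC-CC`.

C14H16OS

Heavy atoms from the SMILES: 14 C, 1 O, 1 S.
Implicit hydrogens by atom environment:
  7 × C (aromatic): 1 H each → 7
  3 × C: 2 H each → 6
  3 × C (aromatic): no H
  1 × C: 3 H
  1 × O: no H
  1 × S (aromatic): no H
  Total hydrogens = 16.
Molecular formula: C14H16OS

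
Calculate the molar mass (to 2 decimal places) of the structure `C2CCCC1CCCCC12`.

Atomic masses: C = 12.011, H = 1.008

Molecular formula: C10H18.
M = 10×12.011 + 18×1.008 = 138.25 g/mol.

138.25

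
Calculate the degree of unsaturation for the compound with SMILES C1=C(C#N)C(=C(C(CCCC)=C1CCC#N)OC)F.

8

Molecular formula from the SMILES: C15H17FN2O.
DoU = (2C + 2 + N − H − X)/2 = (2·15 + 2 + 2 − 17 − 1)/2 = 16/2 = 8.
(Structurally: 1 ring(s) + 7 π bond(s) = 8.)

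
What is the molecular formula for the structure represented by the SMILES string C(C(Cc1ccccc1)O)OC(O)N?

Heavy atoms from the SMILES: 10 C, 1 N, 3 O.
Implicit hydrogens by atom environment:
  5 × C (aromatic): 1 H each → 5
  2 × C: 2 H each → 4
  2 × C: 1 H each → 2
  2 × O: 1 H each → 2
  1 × C (aromatic): no H
  1 × N: 2 H
  1 × O: no H
  Total hydrogens = 15.
Molecular formula: C10H15NO3

C10H15NO3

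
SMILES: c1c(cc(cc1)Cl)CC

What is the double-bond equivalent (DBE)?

4

Molecular formula from the SMILES: C8H9Cl.
DoU = (2C + 2 + N − H − X)/2 = (2·8 + 2 + 0 − 9 − 1)/2 = 8/2 = 4.
(Structurally: 1 ring(s) + 3 π bond(s) = 4.)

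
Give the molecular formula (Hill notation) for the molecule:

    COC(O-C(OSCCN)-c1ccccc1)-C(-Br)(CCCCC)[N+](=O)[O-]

Heavy atoms from the SMILES: 1 Br, 17 C, 2 N, 5 O, 1 S.
Implicit hydrogens by atom environment:
  6 × C: 2 H each → 12
  5 × C (aromatic): 1 H each → 5
  4 × O: no H
  2 × C: 3 H each → 6
  2 × C: 1 H each → 2
  1 × Br: no H
  1 × C: no H
  1 × C (aromatic): no H
  1 × N: 2 H
  1 × N (charge +1): no H
  1 × O (charge -1): no H
  1 × S: no H
  Total hydrogens = 27.
Molecular formula: C17H27BrN2O5S

C17H27BrN2O5S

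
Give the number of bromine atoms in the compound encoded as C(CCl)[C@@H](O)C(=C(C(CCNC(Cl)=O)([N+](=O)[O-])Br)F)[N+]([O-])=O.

The symbol for bromine appears 1 time in the SMILES.

1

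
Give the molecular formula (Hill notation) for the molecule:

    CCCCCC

Heavy atoms from the SMILES: 6 C.
Implicit hydrogens by atom environment:
  4 × C: 2 H each → 8
  2 × C: 3 H each → 6
  Total hydrogens = 14.
Molecular formula: C6H14

C6H14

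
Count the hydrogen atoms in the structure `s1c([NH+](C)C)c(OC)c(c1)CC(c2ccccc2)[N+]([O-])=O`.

Hydrogens are implicit in SMILES; fill each atom to its normal valence:
  6 × C (aromatic): 1 H each → 6
  4 × C (aromatic): no H
  3 × C: 3 H each → 9
  2 × O: no H
  1 × C: 2 H
  1 × C: 1 H
  1 × N (charge +1): 1 H
  1 × N (charge +1): no H
  1 × O (charge -1): no H
  1 × S (aromatic): no H
  Total hydrogens = 19.

19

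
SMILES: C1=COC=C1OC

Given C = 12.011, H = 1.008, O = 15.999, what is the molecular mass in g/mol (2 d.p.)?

Molecular formula: C5H6O2.
M = 5×12.011 + 6×1.008 + 2×15.999 = 98.10 g/mol.

98.10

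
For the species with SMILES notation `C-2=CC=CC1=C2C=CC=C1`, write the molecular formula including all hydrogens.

Heavy atoms from the SMILES: 10 C.
Implicit hydrogens by atom environment:
  8 × C (aromatic): 1 H each → 8
  2 × C (aromatic): no H
  Total hydrogens = 8.
Molecular formula: C10H8

C10H8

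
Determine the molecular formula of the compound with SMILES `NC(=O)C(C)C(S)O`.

Heavy atoms from the SMILES: 4 C, 1 N, 2 O, 1 S.
Implicit hydrogens by atom environment:
  2 × C: 1 H each → 2
  1 × C: 3 H
  1 × C: no H
  1 × N: 2 H
  1 × O: 1 H
  1 × O: no H
  1 × S: 1 H
  Total hydrogens = 9.
Molecular formula: C4H9NO2S

C4H9NO2S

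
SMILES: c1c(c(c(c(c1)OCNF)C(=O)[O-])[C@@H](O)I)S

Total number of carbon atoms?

The symbol for carbon appears 9 times in the SMILES. Lowercase c denotes aromatic carbon and counts toward C.

9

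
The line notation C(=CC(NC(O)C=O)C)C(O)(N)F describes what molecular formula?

Heavy atoms from the SMILES: 7 C, 1 F, 2 N, 3 O.
Implicit hydrogens by atom environment:
  5 × C: 1 H each → 5
  2 × O: 1 H each → 2
  1 × C: 3 H
  1 × C: no H
  1 × F: no H
  1 × N: 2 H
  1 × N: 1 H
  1 × O: no H
  Total hydrogens = 13.
Molecular formula: C7H13FN2O3

C7H13FN2O3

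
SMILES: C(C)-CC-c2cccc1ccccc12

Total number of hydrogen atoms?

16

Hydrogens are implicit in SMILES; fill each atom to its normal valence:
  7 × C (aromatic): 1 H each → 7
  3 × C: 2 H each → 6
  3 × C (aromatic): no H
  1 × C: 3 H
  Total hydrogens = 16.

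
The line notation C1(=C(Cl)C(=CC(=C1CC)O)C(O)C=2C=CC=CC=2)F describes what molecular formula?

C15H14ClFO2

Heavy atoms from the SMILES: 15 C, 1 Cl, 1 F, 2 O.
Implicit hydrogens by atom environment:
  6 × C (aromatic): 1 H each → 6
  6 × C (aromatic): no H
  2 × O: 1 H each → 2
  1 × C: 3 H
  1 × C: 2 H
  1 × C: 1 H
  1 × Cl: no H
  1 × F: no H
  Total hydrogens = 14.
Molecular formula: C15H14ClFO2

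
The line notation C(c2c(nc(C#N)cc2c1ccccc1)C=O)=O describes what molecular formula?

Heavy atoms from the SMILES: 14 C, 2 N, 2 O.
Implicit hydrogens by atom environment:
  6 × C (aromatic): 1 H each → 6
  5 × C (aromatic): no H
  2 × C: 1 H each → 2
  2 × O: no H
  1 × C: no H
  1 × N (aromatic): no H
  1 × N: no H
  Total hydrogens = 8.
Molecular formula: C14H8N2O2

C14H8N2O2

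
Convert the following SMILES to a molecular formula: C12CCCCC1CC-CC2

Heavy atoms from the SMILES: 10 C.
Implicit hydrogens by atom environment:
  8 × C: 2 H each → 16
  2 × C: 1 H each → 2
  Total hydrogens = 18.
Molecular formula: C10H18

C10H18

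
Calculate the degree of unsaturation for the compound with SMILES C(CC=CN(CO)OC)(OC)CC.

Molecular formula from the SMILES: C9H19NO3.
DoU = (2C + 2 + N − H − X)/2 = (2·9 + 2 + 1 − 19 − 0)/2 = 2/2 = 1.
(Structurally: 0 ring(s) + 1 π bond(s) = 1.)

1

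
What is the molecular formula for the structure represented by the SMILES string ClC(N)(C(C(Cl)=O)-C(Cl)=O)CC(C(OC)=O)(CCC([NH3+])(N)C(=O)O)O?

C12H19Cl3N3O7+

Heavy atoms from the SMILES: 12 C, 3 Cl, 3 N, 7 O.
Implicit hydrogens by atom environment:
  7 × C: no H
  5 × O: no H
  3 × C: 2 H each → 6
  3 × Cl: no H
  2 × N: 2 H each → 4
  2 × O: 1 H each → 2
  1 × C: 3 H
  1 × C: 1 H
  1 × N (charge +1): 3 H
  Total hydrogens = 19.
Net charge +1.
Molecular formula: C12H19Cl3N3O7+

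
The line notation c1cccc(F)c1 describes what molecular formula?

C6H5F

Heavy atoms from the SMILES: 6 C, 1 F.
Implicit hydrogens by atom environment:
  5 × C (aromatic): 1 H each → 5
  1 × C (aromatic): no H
  1 × F: no H
  Total hydrogens = 5.
Molecular formula: C6H5F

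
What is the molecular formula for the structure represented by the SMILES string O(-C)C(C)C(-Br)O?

C4H9BrO2

Heavy atoms from the SMILES: 1 Br, 4 C, 2 O.
Implicit hydrogens by atom environment:
  2 × C: 3 H each → 6
  2 × C: 1 H each → 2
  1 × Br: no H
  1 × O: 1 H
  1 × O: no H
  Total hydrogens = 9.
Molecular formula: C4H9BrO2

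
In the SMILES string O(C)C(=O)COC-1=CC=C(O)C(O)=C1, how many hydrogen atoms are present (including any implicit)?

10

Hydrogens are implicit in SMILES; fill each atom to its normal valence:
  3 × C (aromatic): 1 H each → 3
  3 × C (aromatic): no H
  3 × O: no H
  2 × O: 1 H each → 2
  1 × C: 3 H
  1 × C: 2 H
  1 × C: no H
  Total hydrogens = 10.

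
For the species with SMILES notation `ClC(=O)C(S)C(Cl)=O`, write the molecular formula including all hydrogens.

C3H2Cl2O2S

Heavy atoms from the SMILES: 3 C, 2 Cl, 2 O, 1 S.
Implicit hydrogens by atom environment:
  2 × C: no H
  2 × Cl: no H
  2 × O: no H
  1 × C: 1 H
  1 × S: 1 H
  Total hydrogens = 2.
Molecular formula: C3H2Cl2O2S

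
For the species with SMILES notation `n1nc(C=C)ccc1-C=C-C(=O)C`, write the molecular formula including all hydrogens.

Heavy atoms from the SMILES: 10 C, 2 N, 1 O.
Implicit hydrogens by atom environment:
  3 × C: 1 H each → 3
  2 × C (aromatic): 1 H each → 2
  2 × C (aromatic): no H
  2 × N (aromatic): no H
  1 × C: 3 H
  1 × C: 2 H
  1 × C: no H
  1 × O: no H
  Total hydrogens = 10.
Molecular formula: C10H10N2O

C10H10N2O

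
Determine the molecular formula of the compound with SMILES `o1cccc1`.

C4H4O

Heavy atoms from the SMILES: 4 C, 1 O.
Implicit hydrogens by atom environment:
  4 × C (aromatic): 1 H each → 4
  1 × O (aromatic): no H
  Total hydrogens = 4.
Molecular formula: C4H4O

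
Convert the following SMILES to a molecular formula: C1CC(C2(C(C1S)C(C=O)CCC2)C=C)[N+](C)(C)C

C16H28NOS+

Heavy atoms from the SMILES: 16 C, 1 N, 1 O, 1 S.
Implicit hydrogens by atom environment:
  6 × C: 2 H each → 12
  6 × C: 1 H each → 6
  3 × C: 3 H each → 9
  1 × C: no H
  1 × N (charge +1): no H
  1 × O: no H
  1 × S: 1 H
  Total hydrogens = 28.
Net charge +1.
Molecular formula: C16H28NOS+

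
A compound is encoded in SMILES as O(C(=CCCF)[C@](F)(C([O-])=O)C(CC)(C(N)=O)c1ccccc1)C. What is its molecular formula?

Heavy atoms from the SMILES: 17 C, 2 F, 1 N, 4 O.
Implicit hydrogens by atom environment:
  5 × C (aromatic): 1 H each → 5
  5 × C: no H
  3 × C: 2 H each → 6
  3 × O: no H
  2 × C: 3 H each → 6
  2 × F: no H
  1 × C: 1 H
  1 × C (aromatic): no H
  1 × N: 2 H
  1 × O (charge -1): no H
  Total hydrogens = 20.
Net charge -1.
Molecular formula: C17H20F2NO4-

C17H20F2NO4-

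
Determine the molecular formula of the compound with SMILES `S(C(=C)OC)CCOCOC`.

Heavy atoms from the SMILES: 7 C, 3 O, 1 S.
Implicit hydrogens by atom environment:
  4 × C: 2 H each → 8
  3 × O: no H
  2 × C: 3 H each → 6
  1 × C: no H
  1 × S: no H
  Total hydrogens = 14.
Molecular formula: C7H14O3S

C7H14O3S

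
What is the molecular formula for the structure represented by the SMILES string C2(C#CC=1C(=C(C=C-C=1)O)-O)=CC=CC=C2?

C14H10O2

Heavy atoms from the SMILES: 14 C, 2 O.
Implicit hydrogens by atom environment:
  8 × C (aromatic): 1 H each → 8
  4 × C (aromatic): no H
  2 × C: no H
  2 × O: 1 H each → 2
  Total hydrogens = 10.
Molecular formula: C14H10O2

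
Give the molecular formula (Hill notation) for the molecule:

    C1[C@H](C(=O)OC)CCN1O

C6H11NO3

Heavy atoms from the SMILES: 6 C, 1 N, 3 O.
Implicit hydrogens by atom environment:
  3 × C: 2 H each → 6
  2 × O: no H
  1 × C: 3 H
  1 × C: 1 H
  1 × C: no H
  1 × N: no H
  1 × O: 1 H
  Total hydrogens = 11.
Molecular formula: C6H11NO3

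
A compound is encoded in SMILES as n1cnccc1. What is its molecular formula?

Heavy atoms from the SMILES: 4 C, 2 N.
Implicit hydrogens by atom environment:
  4 × C (aromatic): 1 H each → 4
  2 × N (aromatic): no H
  Total hydrogens = 4.
Molecular formula: C4H4N2

C4H4N2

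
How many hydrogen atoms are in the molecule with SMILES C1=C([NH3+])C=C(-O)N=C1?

Hydrogens are implicit in SMILES; fill each atom to its normal valence:
  3 × C (aromatic): 1 H each → 3
  2 × C (aromatic): no H
  1 × N (charge +1): 3 H
  1 × N (aromatic): no H
  1 × O: 1 H
  Total hydrogens = 7.

7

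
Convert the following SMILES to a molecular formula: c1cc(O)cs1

Heavy atoms from the SMILES: 4 C, 1 O, 1 S.
Implicit hydrogens by atom environment:
  3 × C (aromatic): 1 H each → 3
  1 × C (aromatic): no H
  1 × O: 1 H
  1 × S (aromatic): no H
  Total hydrogens = 4.
Molecular formula: C4H4OS

C4H4OS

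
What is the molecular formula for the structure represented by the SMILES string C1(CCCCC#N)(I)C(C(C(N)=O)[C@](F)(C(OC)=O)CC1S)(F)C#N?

Heavy atoms from the SMILES: 15 C, 2 F, 1 I, 3 N, 3 O, 1 S.
Implicit hydrogens by atom environment:
  7 × C: no H
  5 × C: 2 H each → 10
  3 × O: no H
  2 × C: 1 H each → 2
  2 × F: no H
  2 × N: no H
  1 × C: 3 H
  1 × I: no H
  1 × N: 2 H
  1 × S: 1 H
  Total hydrogens = 18.
Molecular formula: C15H18F2IN3O3S

C15H18F2IN3O3S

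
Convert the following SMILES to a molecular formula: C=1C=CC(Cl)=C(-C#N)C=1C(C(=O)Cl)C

Heavy atoms from the SMILES: 10 C, 2 Cl, 1 N, 1 O.
Implicit hydrogens by atom environment:
  3 × C (aromatic): 1 H each → 3
  3 × C (aromatic): no H
  2 × C: no H
  2 × Cl: no H
  1 × C: 3 H
  1 × C: 1 H
  1 × N: no H
  1 × O: no H
  Total hydrogens = 7.
Molecular formula: C10H7Cl2NO

C10H7Cl2NO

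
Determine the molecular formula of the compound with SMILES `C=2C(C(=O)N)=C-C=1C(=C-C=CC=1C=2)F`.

C11H8FNO

Heavy atoms from the SMILES: 11 C, 1 F, 1 N, 1 O.
Implicit hydrogens by atom environment:
  6 × C (aromatic): 1 H each → 6
  4 × C (aromatic): no H
  1 × C: no H
  1 × F: no H
  1 × N: 2 H
  1 × O: no H
  Total hydrogens = 8.
Molecular formula: C11H8FNO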